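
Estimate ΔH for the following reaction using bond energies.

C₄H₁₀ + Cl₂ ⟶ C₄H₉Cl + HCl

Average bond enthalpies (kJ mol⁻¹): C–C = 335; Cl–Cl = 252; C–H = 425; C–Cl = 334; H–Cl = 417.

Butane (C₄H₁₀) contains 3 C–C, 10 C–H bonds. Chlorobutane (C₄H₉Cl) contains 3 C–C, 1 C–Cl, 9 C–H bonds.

Bonds broken (reactants):
  C–C: 3 × 335 = 1005
  C–H: 10 × 425 = 4250
  Cl–Cl: 1 × 252 = 252
  Σ(broken) = 5507 kJ
Bonds formed (products):
  C–C: 3 × 335 = 1005
  C–Cl: 1 × 334 = 334
  C–H: 9 × 425 = 3825
  H–Cl: 1 × 417 = 417
  Σ(formed) = 5581 kJ
ΔH = Σ(broken) − Σ(formed) = 5507 − 5581 = −74 kJ

ΔH ≈ −74 kJ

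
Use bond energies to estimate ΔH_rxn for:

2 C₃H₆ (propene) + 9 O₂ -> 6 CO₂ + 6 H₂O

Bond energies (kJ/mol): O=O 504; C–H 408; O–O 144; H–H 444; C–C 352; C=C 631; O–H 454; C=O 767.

Bonds broken (reactants):
  C–C: 2 × 352 = 704
  C–H: 12 × 408 = 4896
  C=C: 2 × 631 = 1262
  O=O: 9 × 504 = 4536
  Σ(broken) = 11398 kJ
Bonds formed (products):
  C=O: 12 × 767 = 9204
  O–H: 12 × 454 = 5448
  Σ(formed) = 14652 kJ
ΔH = Σ(broken) − Σ(formed) = 11398 − 14652 = −3254 kJ

ΔH ≈ −3254 kJ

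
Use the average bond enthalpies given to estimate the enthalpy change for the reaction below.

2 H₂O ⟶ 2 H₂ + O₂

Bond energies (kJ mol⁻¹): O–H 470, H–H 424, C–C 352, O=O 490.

ΔH ≈ +542 kJ

Bonds broken (reactants):
  O–H: 4 × 470 = 1880
  Σ(broken) = 1880 kJ
Bonds formed (products):
  H–H: 2 × 424 = 848
  O=O: 1 × 490 = 490
  Σ(formed) = 1338 kJ
ΔH = Σ(broken) − Σ(formed) = 1880 − 1338 = +542 kJ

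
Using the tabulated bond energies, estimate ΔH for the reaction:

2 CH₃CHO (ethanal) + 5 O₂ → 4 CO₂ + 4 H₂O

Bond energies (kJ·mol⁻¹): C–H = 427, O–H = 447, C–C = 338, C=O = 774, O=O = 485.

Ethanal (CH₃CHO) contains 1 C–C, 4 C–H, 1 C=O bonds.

ΔH ≈ −1703 kJ

Bonds broken (reactants):
  C–C: 2 × 338 = 676
  C–H: 8 × 427 = 3416
  C=O: 2 × 774 = 1548
  O=O: 5 × 485 = 2425
  Σ(broken) = 8065 kJ
Bonds formed (products):
  C=O: 8 × 774 = 6192
  O–H: 8 × 447 = 3576
  Σ(formed) = 9768 kJ
ΔH = Σ(broken) − Σ(formed) = 8065 − 9768 = −1703 kJ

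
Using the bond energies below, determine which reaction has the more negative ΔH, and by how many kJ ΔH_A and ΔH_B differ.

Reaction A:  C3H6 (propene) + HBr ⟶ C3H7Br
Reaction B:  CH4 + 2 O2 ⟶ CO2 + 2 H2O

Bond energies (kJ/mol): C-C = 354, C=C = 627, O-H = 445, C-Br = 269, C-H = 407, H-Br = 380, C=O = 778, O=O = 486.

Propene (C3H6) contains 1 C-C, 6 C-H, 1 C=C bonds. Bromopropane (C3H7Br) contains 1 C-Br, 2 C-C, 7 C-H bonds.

Reaction A:
  Bonds broken (reactants):
    C-C: 1 × 354 = 354
    C-H: 6 × 407 = 2442
    C=C: 1 × 627 = 627
    H-Br: 1 × 380 = 380
    Σ(broken) = 3803 kJ
  Bonds formed (products):
    C-Br: 1 × 269 = 269
    C-C: 2 × 354 = 708
    C-H: 7 × 407 = 2849
    Σ(formed) = 3826 kJ
  ΔH_A = 3803 − 3826 = −23 kJ
Reaction B:
  Bonds broken (reactants):
    C-H: 4 × 407 = 1628
    O=O: 2 × 486 = 972
    Σ(broken) = 2600 kJ
  Bonds formed (products):
    C=O: 2 × 778 = 1556
    O-H: 4 × 445 = 1780
    Σ(formed) = 3336 kJ
  ΔH_B = 2600 − 3336 = −736 kJ
ΔH_A − ΔH_B = +713 kJ, so reaction B has the more negative ΔH; |ΔH_A − ΔH_B| = 713 kJ.

Reaction B, by 713 kJ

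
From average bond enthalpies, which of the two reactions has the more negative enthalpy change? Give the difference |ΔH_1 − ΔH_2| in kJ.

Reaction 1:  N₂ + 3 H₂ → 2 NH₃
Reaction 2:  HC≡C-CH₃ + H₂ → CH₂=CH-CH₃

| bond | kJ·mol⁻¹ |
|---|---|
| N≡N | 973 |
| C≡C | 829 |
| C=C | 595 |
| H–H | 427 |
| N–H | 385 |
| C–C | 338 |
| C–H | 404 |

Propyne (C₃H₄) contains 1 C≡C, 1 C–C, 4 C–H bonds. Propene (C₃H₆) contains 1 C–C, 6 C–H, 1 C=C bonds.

Reaction 1:
  Bonds broken (reactants):
    H–H: 3 × 427 = 1281
    N≡N: 1 × 973 = 973
    Σ(broken) = 2254 kJ
  Bonds formed (products):
    N–H: 6 × 385 = 2310
    Σ(formed) = 2310 kJ
  ΔH_1 = 2254 − 2310 = −56 kJ
Reaction 2:
  Bonds broken (reactants):
    C≡C: 1 × 829 = 829
    C–C: 1 × 338 = 338
    C–H: 4 × 404 = 1616
    H–H: 1 × 427 = 427
    Σ(broken) = 3210 kJ
  Bonds formed (products):
    C–C: 1 × 338 = 338
    C–H: 6 × 404 = 2424
    C=C: 1 × 595 = 595
    Σ(formed) = 3357 kJ
  ΔH_2 = 3210 − 3357 = −147 kJ
ΔH_1 − ΔH_2 = +91 kJ, so reaction 2 has the more negative ΔH; |ΔH_1 − ΔH_2| = 91 kJ.

Reaction 2, by 91 kJ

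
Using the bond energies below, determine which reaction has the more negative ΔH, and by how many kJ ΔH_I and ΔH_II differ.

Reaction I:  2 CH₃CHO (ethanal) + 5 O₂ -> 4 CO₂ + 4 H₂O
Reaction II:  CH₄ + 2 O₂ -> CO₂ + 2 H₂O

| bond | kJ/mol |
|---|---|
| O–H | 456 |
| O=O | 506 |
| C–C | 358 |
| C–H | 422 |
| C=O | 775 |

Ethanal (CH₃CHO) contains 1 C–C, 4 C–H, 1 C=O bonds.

Reaction I, by 1002 kJ

Reaction I:
  Bonds broken (reactants):
    C–C: 2 × 358 = 716
    C–H: 8 × 422 = 3376
    C=O: 2 × 775 = 1550
    O=O: 5 × 506 = 2530
    Σ(broken) = 8172 kJ
  Bonds formed (products):
    C=O: 8 × 775 = 6200
    O–H: 8 × 456 = 3648
    Σ(formed) = 9848 kJ
  ΔH_I = 8172 − 9848 = −1676 kJ
Reaction II:
  Bonds broken (reactants):
    C–H: 4 × 422 = 1688
    O=O: 2 × 506 = 1012
    Σ(broken) = 2700 kJ
  Bonds formed (products):
    C=O: 2 × 775 = 1550
    O–H: 4 × 456 = 1824
    Σ(formed) = 3374 kJ
  ΔH_II = 2700 − 3374 = −674 kJ
ΔH_I − ΔH_II = −1002 kJ, so reaction I has the more negative ΔH; |ΔH_I − ΔH_II| = 1002 kJ.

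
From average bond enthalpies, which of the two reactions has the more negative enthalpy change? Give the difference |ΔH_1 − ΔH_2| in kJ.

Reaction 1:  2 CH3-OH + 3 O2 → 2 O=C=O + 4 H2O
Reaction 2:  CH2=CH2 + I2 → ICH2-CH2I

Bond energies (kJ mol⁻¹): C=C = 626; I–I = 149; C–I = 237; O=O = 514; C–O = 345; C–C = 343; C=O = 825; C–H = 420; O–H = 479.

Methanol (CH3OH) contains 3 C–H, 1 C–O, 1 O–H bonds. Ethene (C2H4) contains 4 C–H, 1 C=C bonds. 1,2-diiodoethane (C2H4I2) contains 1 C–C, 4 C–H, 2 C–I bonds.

Reaction 1, by 1380 kJ

Reaction 1:
  Bonds broken (reactants):
    C–H: 6 × 420 = 2520
    C–O: 2 × 345 = 690
    O–H: 2 × 479 = 958
    O=O: 3 × 514 = 1542
    Σ(broken) = 5710 kJ
  Bonds formed (products):
    C=O: 4 × 825 = 3300
    O–H: 8 × 479 = 3832
    Σ(formed) = 7132 kJ
  ΔH_1 = 5710 − 7132 = −1422 kJ
Reaction 2:
  Bonds broken (reactants):
    C–H: 4 × 420 = 1680
    C=C: 1 × 626 = 626
    I–I: 1 × 149 = 149
    Σ(broken) = 2455 kJ
  Bonds formed (products):
    C–C: 1 × 343 = 343
    C–H: 4 × 420 = 1680
    C–I: 2 × 237 = 474
    Σ(formed) = 2497 kJ
  ΔH_2 = 2455 − 2497 = −42 kJ
ΔH_1 − ΔH_2 = −1380 kJ, so reaction 1 has the more negative ΔH; |ΔH_1 − ΔH_2| = 1380 kJ.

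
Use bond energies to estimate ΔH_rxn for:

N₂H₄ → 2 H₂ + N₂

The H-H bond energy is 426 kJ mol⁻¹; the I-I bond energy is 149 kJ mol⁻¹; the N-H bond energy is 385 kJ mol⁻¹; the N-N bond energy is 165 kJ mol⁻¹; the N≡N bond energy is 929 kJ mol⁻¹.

ΔH ≈ −76 kJ

Bonds broken (reactants):
  N-H: 4 × 385 = 1540
  N-N: 1 × 165 = 165
  Σ(broken) = 1705 kJ
Bonds formed (products):
  H-H: 2 × 426 = 852
  N≡N: 1 × 929 = 929
  Σ(formed) = 1781 kJ
ΔH = Σ(broken) − Σ(formed) = 1705 − 1781 = −76 kJ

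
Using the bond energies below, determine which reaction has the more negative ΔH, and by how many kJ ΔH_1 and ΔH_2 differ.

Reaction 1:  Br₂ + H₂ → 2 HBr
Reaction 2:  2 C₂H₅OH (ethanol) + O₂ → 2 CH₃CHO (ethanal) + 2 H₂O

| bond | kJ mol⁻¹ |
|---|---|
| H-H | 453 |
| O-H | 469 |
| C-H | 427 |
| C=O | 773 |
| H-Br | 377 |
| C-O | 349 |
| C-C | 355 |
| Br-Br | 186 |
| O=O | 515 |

Reaction 2, by 302 kJ

Reaction 1:
  Bonds broken (reactants):
    Br-Br: 1 × 186 = 186
    H-H: 1 × 453 = 453
    Σ(broken) = 639 kJ
  Bonds formed (products):
    H-Br: 2 × 377 = 754
    Σ(formed) = 754 kJ
  ΔH_1 = 639 − 754 = −115 kJ
Reaction 2:
  Bonds broken (reactants):
    C-C: 2 × 355 = 710
    C-H: 10 × 427 = 4270
    C-O: 2 × 349 = 698
    O-H: 2 × 469 = 938
    O=O: 1 × 515 = 515
    Σ(broken) = 7131 kJ
  Bonds formed (products):
    C-C: 2 × 355 = 710
    C-H: 8 × 427 = 3416
    C=O: 2 × 773 = 1546
    O-H: 4 × 469 = 1876
    Σ(formed) = 7548 kJ
  ΔH_2 = 7131 − 7548 = −417 kJ
ΔH_1 − ΔH_2 = +302 kJ, so reaction 2 has the more negative ΔH; |ΔH_1 − ΔH_2| = 302 kJ.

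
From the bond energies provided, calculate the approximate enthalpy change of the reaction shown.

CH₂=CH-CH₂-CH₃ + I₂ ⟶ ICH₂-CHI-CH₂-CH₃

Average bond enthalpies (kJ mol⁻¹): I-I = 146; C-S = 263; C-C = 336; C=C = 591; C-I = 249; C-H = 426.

ΔH ≈ −97 kJ

Bonds broken (reactants):
  C-C: 2 × 336 = 672
  C-H: 8 × 426 = 3408
  C=C: 1 × 591 = 591
  I-I: 1 × 146 = 146
  Σ(broken) = 4817 kJ
Bonds formed (products):
  C-C: 3 × 336 = 1008
  C-H: 8 × 426 = 3408
  C-I: 2 × 249 = 498
  Σ(formed) = 4914 kJ
ΔH = Σ(broken) − Σ(formed) = 4817 − 4914 = −97 kJ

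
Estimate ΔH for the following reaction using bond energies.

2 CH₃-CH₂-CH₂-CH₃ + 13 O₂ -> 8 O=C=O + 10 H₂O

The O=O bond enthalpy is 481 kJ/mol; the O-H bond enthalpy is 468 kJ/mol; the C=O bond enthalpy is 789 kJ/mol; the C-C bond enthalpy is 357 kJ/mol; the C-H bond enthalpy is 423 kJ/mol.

Bonds broken (reactants):
  C-C: 6 × 357 = 2142
  C-H: 20 × 423 = 8460
  O=O: 13 × 481 = 6253
  Σ(broken) = 16855 kJ
Bonds formed (products):
  C=O: 16 × 789 = 12624
  O-H: 20 × 468 = 9360
  Σ(formed) = 21984 kJ
ΔH = Σ(broken) − Σ(formed) = 16855 − 21984 = −5129 kJ

ΔH ≈ −5129 kJ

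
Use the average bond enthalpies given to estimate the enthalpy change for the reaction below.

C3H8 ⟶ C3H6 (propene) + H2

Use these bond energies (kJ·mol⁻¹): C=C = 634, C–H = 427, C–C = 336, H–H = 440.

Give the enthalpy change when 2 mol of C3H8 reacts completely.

ΔH = +232 kJ

Bonds broken (reactants):
  C–C: 2 × 336 = 672
  C–H: 8 × 427 = 3416
  Σ(broken) = 4088 kJ
Bonds formed (products):
  C–C: 1 × 336 = 336
  C–H: 6 × 427 = 2562
  C=C: 1 × 634 = 634
  H–H: 1 × 440 = 440
  Σ(formed) = 3972 kJ
ΔH = Σ(broken) − Σ(formed) = 4088 − 3972 = +116 kJ
For 2× the reaction as written: 2 × (+116) = +232 kJ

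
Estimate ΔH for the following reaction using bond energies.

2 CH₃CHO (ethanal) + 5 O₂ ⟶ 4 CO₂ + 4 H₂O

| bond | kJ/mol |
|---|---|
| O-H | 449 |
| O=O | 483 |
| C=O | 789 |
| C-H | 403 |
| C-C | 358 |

ΔH ≈ −1971 kJ

Bonds broken (reactants):
  C-C: 2 × 358 = 716
  C-H: 8 × 403 = 3224
  C=O: 2 × 789 = 1578
  O=O: 5 × 483 = 2415
  Σ(broken) = 7933 kJ
Bonds formed (products):
  C=O: 8 × 789 = 6312
  O-H: 8 × 449 = 3592
  Σ(formed) = 9904 kJ
ΔH = Σ(broken) − Σ(formed) = 7933 − 9904 = −1971 kJ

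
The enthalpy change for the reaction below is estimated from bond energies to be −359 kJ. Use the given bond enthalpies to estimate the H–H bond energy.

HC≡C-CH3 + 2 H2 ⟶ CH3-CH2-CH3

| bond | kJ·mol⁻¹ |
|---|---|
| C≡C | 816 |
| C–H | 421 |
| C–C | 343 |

D(H–H) ≈ 426 kJ/mol

Let D be the H–H bond energy.
Σ(broken) = 1×816 + 1×343 + 4×421 + 2×D = 2843 + 2D
Σ(formed) = 2×343 + 8×421 = 4054
ΔH = Σ(broken) − Σ(formed) = (2843 + 2D) − (4054) = −1211 + 2D
Setting this equal to −359 kJ gives 2D = 852, so D = 426 kJ/mol.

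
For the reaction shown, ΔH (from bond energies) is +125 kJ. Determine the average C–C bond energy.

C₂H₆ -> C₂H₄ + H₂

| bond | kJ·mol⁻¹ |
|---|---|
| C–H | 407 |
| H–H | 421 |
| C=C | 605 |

Let D be the C–C bond energy.
Σ(broken) = 1×D + 6×407 = 2442 + D
Σ(formed) = 4×407 + 1×605 + 1×421 = 2654
ΔH = Σ(broken) − Σ(formed) = (2442 + D) − (2654) = −212 + D
Setting this equal to +125 kJ gives D = 337 kJ/mol.

D(C–C) ≈ 337 kJ/mol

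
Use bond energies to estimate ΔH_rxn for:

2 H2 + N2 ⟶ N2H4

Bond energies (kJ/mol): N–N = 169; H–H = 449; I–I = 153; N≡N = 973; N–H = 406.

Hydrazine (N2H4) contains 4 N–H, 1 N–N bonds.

ΔH ≈ +78 kJ

Bonds broken (reactants):
  H–H: 2 × 449 = 898
  N≡N: 1 × 973 = 973
  Σ(broken) = 1871 kJ
Bonds formed (products):
  N–H: 4 × 406 = 1624
  N–N: 1 × 169 = 169
  Σ(formed) = 1793 kJ
ΔH = Σ(broken) − Σ(formed) = 1871 − 1793 = +78 kJ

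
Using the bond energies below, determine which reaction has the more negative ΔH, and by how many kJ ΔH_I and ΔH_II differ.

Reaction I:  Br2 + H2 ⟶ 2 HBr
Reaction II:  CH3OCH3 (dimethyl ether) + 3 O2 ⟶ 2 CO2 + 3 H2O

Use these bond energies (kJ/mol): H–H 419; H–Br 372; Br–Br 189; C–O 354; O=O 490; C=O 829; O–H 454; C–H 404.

Reaction II, by 1302 kJ

Reaction I:
  Bonds broken (reactants):
    Br–Br: 1 × 189 = 189
    H–H: 1 × 419 = 419
    Σ(broken) = 608 kJ
  Bonds formed (products):
    H–Br: 2 × 372 = 744
    Σ(formed) = 744 kJ
  ΔH_I = 608 − 744 = −136 kJ
Reaction II:
  Bonds broken (reactants):
    C–H: 6 × 404 = 2424
    C–O: 2 × 354 = 708
    O=O: 3 × 490 = 1470
    Σ(broken) = 4602 kJ
  Bonds formed (products):
    C=O: 4 × 829 = 3316
    O–H: 6 × 454 = 2724
    Σ(formed) = 6040 kJ
  ΔH_II = 4602 − 6040 = −1438 kJ
ΔH_I − ΔH_II = +1302 kJ, so reaction II has the more negative ΔH; |ΔH_I − ΔH_II| = 1302 kJ.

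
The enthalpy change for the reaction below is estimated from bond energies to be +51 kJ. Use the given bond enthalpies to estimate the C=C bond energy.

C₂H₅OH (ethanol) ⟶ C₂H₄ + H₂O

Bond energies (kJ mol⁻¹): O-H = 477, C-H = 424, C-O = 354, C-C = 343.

D(C=C) ≈ 593 kJ/mol

Let D be the C=C bond energy.
Σ(broken) = 1×343 + 5×424 + 1×354 + 1×477 = 3294
Σ(formed) = 4×424 + 1×D + 2×477 = 2650 + D
ΔH = Σ(broken) − Σ(formed) = (3294) − (2650 + D) = +644 − D
Setting this equal to +51 kJ gives D = 593 kJ/mol.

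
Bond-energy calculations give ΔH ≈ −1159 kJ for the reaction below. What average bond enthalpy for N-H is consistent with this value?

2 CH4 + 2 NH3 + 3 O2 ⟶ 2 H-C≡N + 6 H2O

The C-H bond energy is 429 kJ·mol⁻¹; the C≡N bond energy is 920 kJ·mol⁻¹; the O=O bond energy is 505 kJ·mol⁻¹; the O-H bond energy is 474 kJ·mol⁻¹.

Let D be the N-H bond energy.
Σ(broken) = 8×429 + 6×D + 3×505 = 4947 + 6D
Σ(formed) = 2×920 + 2×429 + 12×474 = 8386
ΔH = Σ(broken) − Σ(formed) = (4947 + 6D) − (8386) = −3439 + 6D
Setting this equal to −1159 kJ gives 6D = 2280, so D = 380 kJ/mol.

D(N-H) ≈ 380 kJ/mol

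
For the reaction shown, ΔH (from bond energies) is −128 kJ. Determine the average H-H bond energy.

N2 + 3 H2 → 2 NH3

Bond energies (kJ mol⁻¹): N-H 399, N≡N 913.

Let D be the H-H bond energy.
Σ(broken) = 3×D + 1×913 = 913 + 3D
Σ(formed) = 6×399 = 2394
ΔH = Σ(broken) − Σ(formed) = (913 + 3D) − (2394) = −1481 + 3D
Setting this equal to −128 kJ gives 3D = 1353, so D = 451 kJ/mol.

D(H-H) ≈ 451 kJ/mol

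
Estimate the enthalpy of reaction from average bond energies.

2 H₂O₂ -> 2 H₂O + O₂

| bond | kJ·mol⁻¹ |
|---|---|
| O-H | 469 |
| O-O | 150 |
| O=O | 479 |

Bonds broken (reactants):
  O-H: 4 × 469 = 1876
  O-O: 2 × 150 = 300
  Σ(broken) = 2176 kJ
Bonds formed (products):
  O-H: 4 × 469 = 1876
  O=O: 1 × 479 = 479
  Σ(formed) = 2355 kJ
ΔH = Σ(broken) − Σ(formed) = 2176 − 2355 = −179 kJ

ΔH ≈ −179 kJ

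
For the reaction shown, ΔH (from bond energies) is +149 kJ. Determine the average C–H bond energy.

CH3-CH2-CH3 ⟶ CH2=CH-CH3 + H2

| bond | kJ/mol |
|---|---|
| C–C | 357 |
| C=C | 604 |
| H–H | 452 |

Let D be the C–H bond energy.
Σ(broken) = 2×357 + 8×D = 714 + 8D
Σ(formed) = 1×357 + 6×D + 1×604 + 1×452 = 1413 + 6D
ΔH = Σ(broken) − Σ(formed) = (714 + 8D) − (1413 + 6D) = −699 + 2D
Setting this equal to +149 kJ gives 2D = 848, so D = 424 kJ/mol.

D(C–H) ≈ 424 kJ/mol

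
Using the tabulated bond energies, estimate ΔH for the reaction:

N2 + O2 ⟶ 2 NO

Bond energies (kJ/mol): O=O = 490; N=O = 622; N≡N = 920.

ΔH ≈ +166 kJ

Bonds broken (reactants):
  N≡N: 1 × 920 = 920
  O=O: 1 × 490 = 490
  Σ(broken) = 1410 kJ
Bonds formed (products):
  N=O: 2 × 622 = 1244
  Σ(formed) = 1244 kJ
ΔH = Σ(broken) − Σ(formed) = 1410 − 1244 = +166 kJ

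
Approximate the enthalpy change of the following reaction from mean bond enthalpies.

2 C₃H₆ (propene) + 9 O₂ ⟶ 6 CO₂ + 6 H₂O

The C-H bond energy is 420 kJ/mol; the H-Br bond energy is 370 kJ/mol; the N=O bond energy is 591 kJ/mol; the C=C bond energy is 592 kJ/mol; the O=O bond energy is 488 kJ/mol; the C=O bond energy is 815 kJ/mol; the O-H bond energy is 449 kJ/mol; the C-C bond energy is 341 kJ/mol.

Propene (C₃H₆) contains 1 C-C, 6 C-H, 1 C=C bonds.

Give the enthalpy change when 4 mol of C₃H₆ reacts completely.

Bonds broken (reactants):
  C-C: 2 × 341 = 682
  C-H: 12 × 420 = 5040
  C=C: 2 × 592 = 1184
  O=O: 9 × 488 = 4392
  Σ(broken) = 11298 kJ
Bonds formed (products):
  C=O: 12 × 815 = 9780
  O-H: 12 × 449 = 5388
  Σ(formed) = 15168 kJ
ΔH = Σ(broken) − Σ(formed) = 11298 − 15168 = −3870 kJ
For 2× the reaction as written: 2 × (−3870) = −7740 kJ

ΔH = −7740 kJ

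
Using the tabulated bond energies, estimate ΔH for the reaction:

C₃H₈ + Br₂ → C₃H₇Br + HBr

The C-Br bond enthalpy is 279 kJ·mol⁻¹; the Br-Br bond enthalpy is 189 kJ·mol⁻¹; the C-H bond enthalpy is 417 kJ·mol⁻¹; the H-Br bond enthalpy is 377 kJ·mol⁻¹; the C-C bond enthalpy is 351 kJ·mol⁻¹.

ΔH ≈ −50 kJ

Bonds broken (reactants):
  Br-Br: 1 × 189 = 189
  C-C: 2 × 351 = 702
  C-H: 8 × 417 = 3336
  Σ(broken) = 4227 kJ
Bonds formed (products):
  C-Br: 1 × 279 = 279
  C-C: 2 × 351 = 702
  C-H: 7 × 417 = 2919
  H-Br: 1 × 377 = 377
  Σ(formed) = 4277 kJ
ΔH = Σ(broken) − Σ(formed) = 4227 − 4277 = −50 kJ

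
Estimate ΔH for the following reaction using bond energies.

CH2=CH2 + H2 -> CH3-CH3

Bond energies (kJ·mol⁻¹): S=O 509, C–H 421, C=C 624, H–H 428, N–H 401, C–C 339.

ΔH ≈ −129 kJ

Bonds broken (reactants):
  C–H: 4 × 421 = 1684
  C=C: 1 × 624 = 624
  H–H: 1 × 428 = 428
  Σ(broken) = 2736 kJ
Bonds formed (products):
  C–C: 1 × 339 = 339
  C–H: 6 × 421 = 2526
  Σ(formed) = 2865 kJ
ΔH = Σ(broken) − Σ(formed) = 2736 − 2865 = −129 kJ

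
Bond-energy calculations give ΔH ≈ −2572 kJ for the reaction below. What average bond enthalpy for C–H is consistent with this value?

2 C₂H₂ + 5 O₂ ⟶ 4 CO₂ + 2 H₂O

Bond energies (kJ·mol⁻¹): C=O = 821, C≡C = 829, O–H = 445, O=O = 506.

D(C–H) ≈ 397 kJ/mol

Let D be the C–H bond energy.
Σ(broken) = 2×829 + 4×D + 5×506 = 4188 + 4D
Σ(formed) = 8×821 + 4×445 = 8348
ΔH = Σ(broken) − Σ(formed) = (4188 + 4D) − (8348) = −4160 + 4D
Setting this equal to −2572 kJ gives 4D = 1588, so D = 397 kJ/mol.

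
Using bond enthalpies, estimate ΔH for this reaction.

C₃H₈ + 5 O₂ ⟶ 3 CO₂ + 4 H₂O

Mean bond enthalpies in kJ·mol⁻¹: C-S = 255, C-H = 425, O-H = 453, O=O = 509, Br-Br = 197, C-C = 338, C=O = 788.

ΔH ≈ −1731 kJ

Bonds broken (reactants):
  C-C: 2 × 338 = 676
  C-H: 8 × 425 = 3400
  O=O: 5 × 509 = 2545
  Σ(broken) = 6621 kJ
Bonds formed (products):
  C=O: 6 × 788 = 4728
  O-H: 8 × 453 = 3624
  Σ(formed) = 8352 kJ
ΔH = Σ(broken) − Σ(formed) = 6621 − 8352 = −1731 kJ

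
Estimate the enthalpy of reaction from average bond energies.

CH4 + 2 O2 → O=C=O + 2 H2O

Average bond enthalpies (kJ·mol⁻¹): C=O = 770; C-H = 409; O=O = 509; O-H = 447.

Bonds broken (reactants):
  C-H: 4 × 409 = 1636
  O=O: 2 × 509 = 1018
  Σ(broken) = 2654 kJ
Bonds formed (products):
  C=O: 2 × 770 = 1540
  O-H: 4 × 447 = 1788
  Σ(formed) = 3328 kJ
ΔH = Σ(broken) − Σ(formed) = 2654 − 3328 = −674 kJ

ΔH ≈ −674 kJ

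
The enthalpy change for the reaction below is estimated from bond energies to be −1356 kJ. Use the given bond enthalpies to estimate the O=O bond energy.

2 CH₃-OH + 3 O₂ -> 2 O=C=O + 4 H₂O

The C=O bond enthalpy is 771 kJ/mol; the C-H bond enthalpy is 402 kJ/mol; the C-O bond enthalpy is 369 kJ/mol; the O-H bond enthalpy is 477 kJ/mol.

Let D be the O=O bond energy.
Σ(broken) = 6×402 + 2×369 + 2×477 + 3×D = 4104 + 3D
Σ(formed) = 4×771 + 8×477 = 6900
ΔH = Σ(broken) − Σ(formed) = (4104 + 3D) − (6900) = −2796 + 3D
Setting this equal to −1356 kJ gives 3D = 1440, so D = 480 kJ/mol.

D(O=O) ≈ 480 kJ/mol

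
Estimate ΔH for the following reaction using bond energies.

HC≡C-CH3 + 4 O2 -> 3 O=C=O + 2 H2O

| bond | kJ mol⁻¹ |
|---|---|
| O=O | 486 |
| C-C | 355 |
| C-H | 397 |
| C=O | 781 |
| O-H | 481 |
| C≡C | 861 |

Bonds broken (reactants):
  C≡C: 1 × 861 = 861
  C-C: 1 × 355 = 355
  C-H: 4 × 397 = 1588
  O=O: 4 × 486 = 1944
  Σ(broken) = 4748 kJ
Bonds formed (products):
  C=O: 6 × 781 = 4686
  O-H: 4 × 481 = 1924
  Σ(formed) = 6610 kJ
ΔH = Σ(broken) − Σ(formed) = 4748 − 6610 = −1862 kJ

ΔH ≈ −1862 kJ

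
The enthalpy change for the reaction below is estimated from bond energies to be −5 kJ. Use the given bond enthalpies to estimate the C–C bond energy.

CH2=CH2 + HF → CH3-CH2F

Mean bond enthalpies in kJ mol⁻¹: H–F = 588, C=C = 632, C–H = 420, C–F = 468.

Let D be the C–C bond energy.
Σ(broken) = 4×420 + 1×632 + 1×588 = 2900
Σ(formed) = 1×D + 1×468 + 5×420 = 2568 + D
ΔH = Σ(broken) − Σ(formed) = (2900) − (2568 + D) = +332 − D
Setting this equal to −5 kJ gives D = 337 kJ/mol.

D(C–C) ≈ 337 kJ/mol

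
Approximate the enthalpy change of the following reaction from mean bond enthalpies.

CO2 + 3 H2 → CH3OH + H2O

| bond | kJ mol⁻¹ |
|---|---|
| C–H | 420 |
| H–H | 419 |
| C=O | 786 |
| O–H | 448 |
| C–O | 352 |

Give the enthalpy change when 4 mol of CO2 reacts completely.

ΔH = −508 kJ

Bonds broken (reactants):
  C=O: 2 × 786 = 1572
  H–H: 3 × 419 = 1257
  Σ(broken) = 2829 kJ
Bonds formed (products):
  C–H: 3 × 420 = 1260
  C–O: 1 × 352 = 352
  O–H: 3 × 448 = 1344
  Σ(formed) = 2956 kJ
ΔH = Σ(broken) − Σ(formed) = 2829 − 2956 = −127 kJ
For 4× the reaction as written: 4 × (−127) = −508 kJ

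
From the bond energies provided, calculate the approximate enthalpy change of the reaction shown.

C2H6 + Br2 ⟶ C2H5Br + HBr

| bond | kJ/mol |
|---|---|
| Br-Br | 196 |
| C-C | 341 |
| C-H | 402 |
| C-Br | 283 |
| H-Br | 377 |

ΔH ≈ −62 kJ

Bonds broken (reactants):
  Br-Br: 1 × 196 = 196
  C-C: 1 × 341 = 341
  C-H: 6 × 402 = 2412
  Σ(broken) = 2949 kJ
Bonds formed (products):
  C-Br: 1 × 283 = 283
  C-C: 1 × 341 = 341
  C-H: 5 × 402 = 2010
  H-Br: 1 × 377 = 377
  Σ(formed) = 3011 kJ
ΔH = Σ(broken) − Σ(formed) = 2949 − 3011 = −62 kJ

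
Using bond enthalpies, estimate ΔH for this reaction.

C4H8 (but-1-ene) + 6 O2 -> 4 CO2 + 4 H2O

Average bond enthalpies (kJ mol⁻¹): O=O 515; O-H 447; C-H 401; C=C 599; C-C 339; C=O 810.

ΔH ≈ −2481 kJ

Bonds broken (reactants):
  C-C: 2 × 339 = 678
  C-H: 8 × 401 = 3208
  C=C: 1 × 599 = 599
  O=O: 6 × 515 = 3090
  Σ(broken) = 7575 kJ
Bonds formed (products):
  C=O: 8 × 810 = 6480
  O-H: 8 × 447 = 3576
  Σ(formed) = 10056 kJ
ΔH = Σ(broken) − Σ(formed) = 7575 − 10056 = −2481 kJ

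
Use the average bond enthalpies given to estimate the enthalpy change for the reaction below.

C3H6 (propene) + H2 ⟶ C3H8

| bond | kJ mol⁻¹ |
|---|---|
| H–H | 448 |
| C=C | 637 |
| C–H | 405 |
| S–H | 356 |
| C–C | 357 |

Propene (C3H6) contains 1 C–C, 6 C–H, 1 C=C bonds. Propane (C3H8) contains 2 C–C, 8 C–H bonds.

Bonds broken (reactants):
  C–C: 1 × 357 = 357
  C–H: 6 × 405 = 2430
  C=C: 1 × 637 = 637
  H–H: 1 × 448 = 448
  Σ(broken) = 3872 kJ
Bonds formed (products):
  C–C: 2 × 357 = 714
  C–H: 8 × 405 = 3240
  Σ(formed) = 3954 kJ
ΔH = Σ(broken) − Σ(formed) = 3872 − 3954 = −82 kJ

ΔH ≈ −82 kJ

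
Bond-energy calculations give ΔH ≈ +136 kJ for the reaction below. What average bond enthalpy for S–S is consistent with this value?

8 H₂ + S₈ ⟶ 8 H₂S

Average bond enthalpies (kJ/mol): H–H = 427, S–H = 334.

Let D be the S–S bond energy.
Σ(broken) = 8×427 + 8×D = 3416 + 8D
Σ(formed) = 16×334 = 5344
ΔH = Σ(broken) − Σ(formed) = (3416 + 8D) − (5344) = −1928 + 8D
Setting this equal to +136 kJ gives 8D = 2064, so D = 258 kJ/mol.

D(S–S) ≈ 258 kJ/mol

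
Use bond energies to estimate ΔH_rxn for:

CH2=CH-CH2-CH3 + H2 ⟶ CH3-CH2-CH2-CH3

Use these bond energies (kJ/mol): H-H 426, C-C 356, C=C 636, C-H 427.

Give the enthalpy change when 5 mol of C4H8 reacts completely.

Bonds broken (reactants):
  C-C: 2 × 356 = 712
  C-H: 8 × 427 = 3416
  C=C: 1 × 636 = 636
  H-H: 1 × 426 = 426
  Σ(broken) = 5190 kJ
Bonds formed (products):
  C-C: 3 × 356 = 1068
  C-H: 10 × 427 = 4270
  Σ(formed) = 5338 kJ
ΔH = Σ(broken) − Σ(formed) = 5190 − 5338 = −148 kJ
For 5× the reaction as written: 5 × (−148) = −740 kJ

ΔH = −740 kJ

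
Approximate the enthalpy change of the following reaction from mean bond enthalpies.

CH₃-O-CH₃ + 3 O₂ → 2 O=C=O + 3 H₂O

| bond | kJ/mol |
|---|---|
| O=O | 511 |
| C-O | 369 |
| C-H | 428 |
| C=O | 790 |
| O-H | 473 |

ΔH ≈ −1159 kJ

Bonds broken (reactants):
  C-H: 6 × 428 = 2568
  C-O: 2 × 369 = 738
  O=O: 3 × 511 = 1533
  Σ(broken) = 4839 kJ
Bonds formed (products):
  C=O: 4 × 790 = 3160
  O-H: 6 × 473 = 2838
  Σ(formed) = 5998 kJ
ΔH = Σ(broken) − Σ(formed) = 4839 − 5998 = −1159 kJ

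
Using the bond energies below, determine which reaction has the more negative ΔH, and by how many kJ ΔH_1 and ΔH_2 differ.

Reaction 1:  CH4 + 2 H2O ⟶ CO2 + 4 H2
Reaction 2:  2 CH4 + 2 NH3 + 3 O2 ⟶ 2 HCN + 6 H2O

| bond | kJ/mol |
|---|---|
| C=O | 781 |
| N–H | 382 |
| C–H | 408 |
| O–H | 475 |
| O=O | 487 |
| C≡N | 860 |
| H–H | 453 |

Reaction 1:
  Bonds broken (reactants):
    C–H: 4 × 408 = 1632
    O–H: 4 × 475 = 1900
    Σ(broken) = 3532 kJ
  Bonds formed (products):
    C=O: 2 × 781 = 1562
    H–H: 4 × 453 = 1812
    Σ(formed) = 3374 kJ
  ΔH_1 = 3532 − 3374 = +158 kJ
Reaction 2:
  Bonds broken (reactants):
    C–H: 8 × 408 = 3264
    N–H: 6 × 382 = 2292
    O=O: 3 × 487 = 1461
    Σ(broken) = 7017 kJ
  Bonds formed (products):
    C≡N: 2 × 860 = 1720
    C–H: 2 × 408 = 816
    O–H: 12 × 475 = 5700
    Σ(formed) = 8236 kJ
  ΔH_2 = 7017 − 8236 = −1219 kJ
ΔH_1 − ΔH_2 = +1377 kJ, so reaction 2 has the more negative ΔH; |ΔH_1 − ΔH_2| = 1377 kJ.

Reaction 2, by 1377 kJ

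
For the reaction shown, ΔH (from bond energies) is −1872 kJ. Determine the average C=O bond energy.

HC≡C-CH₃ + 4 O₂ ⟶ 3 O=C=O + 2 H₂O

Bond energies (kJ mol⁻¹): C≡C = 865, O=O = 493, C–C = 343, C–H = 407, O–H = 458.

Let D be the C=O bond energy.
Σ(broken) = 1×865 + 1×343 + 4×407 + 4×493 = 4808
Σ(formed) = 6×D + 4×458 = 1832 + 6D
ΔH = Σ(broken) − Σ(formed) = (4808) − (1832 + 6D) = +2976 − 6D
Setting this equal to −1872 kJ gives 6D = 4848, so D = 808 kJ/mol.

D(C=O) ≈ 808 kJ/mol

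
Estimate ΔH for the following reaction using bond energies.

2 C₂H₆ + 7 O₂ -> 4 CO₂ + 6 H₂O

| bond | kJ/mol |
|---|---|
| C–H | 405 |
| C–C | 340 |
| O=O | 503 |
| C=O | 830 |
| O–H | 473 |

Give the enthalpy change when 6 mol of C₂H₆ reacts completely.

ΔH = −9765 kJ

Bonds broken (reactants):
  C–C: 2 × 340 = 680
  C–H: 12 × 405 = 4860
  O=O: 7 × 503 = 3521
  Σ(broken) = 9061 kJ
Bonds formed (products):
  C=O: 8 × 830 = 6640
  O–H: 12 × 473 = 5676
  Σ(formed) = 12316 kJ
ΔH = Σ(broken) − Σ(formed) = 9061 − 12316 = −3255 kJ
For 3× the reaction as written: 3 × (−3255) = −9765 kJ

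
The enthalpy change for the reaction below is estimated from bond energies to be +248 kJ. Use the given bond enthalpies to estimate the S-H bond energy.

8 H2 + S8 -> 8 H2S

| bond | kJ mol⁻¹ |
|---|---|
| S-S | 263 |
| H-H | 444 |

D(S-H) ≈ 338 kJ/mol

Let D be the S-H bond energy.
Σ(broken) = 8×444 + 8×263 = 5656
Σ(formed) = 16×D = 16D
ΔH = Σ(broken) − Σ(formed) = (5656) − (16D) = +5656 − 16D
Setting this equal to +248 kJ gives 16D = 5408, so D = 338 kJ/mol.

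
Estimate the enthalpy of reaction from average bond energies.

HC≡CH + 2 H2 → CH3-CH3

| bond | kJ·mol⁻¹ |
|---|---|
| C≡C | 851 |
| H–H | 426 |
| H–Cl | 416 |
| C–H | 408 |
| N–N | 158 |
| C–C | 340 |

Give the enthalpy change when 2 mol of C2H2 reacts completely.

Bonds broken (reactants):
  C≡C: 1 × 851 = 851
  C–H: 2 × 408 = 816
  H–H: 2 × 426 = 852
  Σ(broken) = 2519 kJ
Bonds formed (products):
  C–C: 1 × 340 = 340
  C–H: 6 × 408 = 2448
  Σ(formed) = 2788 kJ
ΔH = Σ(broken) − Σ(formed) = 2519 − 2788 = −269 kJ
For 2× the reaction as written: 2 × (−269) = −538 kJ

ΔH = −538 kJ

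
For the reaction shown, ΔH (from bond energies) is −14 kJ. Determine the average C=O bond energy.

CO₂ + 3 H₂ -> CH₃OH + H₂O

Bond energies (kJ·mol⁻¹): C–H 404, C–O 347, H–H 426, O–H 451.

D(C=O) ≈ 810 kJ/mol

Let D be the C=O bond energy.
Σ(broken) = 2×D + 3×426 = 1278 + 2D
Σ(formed) = 3×404 + 1×347 + 3×451 = 2912
ΔH = Σ(broken) − Σ(formed) = (1278 + 2D) − (2912) = −1634 + 2D
Setting this equal to −14 kJ gives 2D = 1620, so D = 810 kJ/mol.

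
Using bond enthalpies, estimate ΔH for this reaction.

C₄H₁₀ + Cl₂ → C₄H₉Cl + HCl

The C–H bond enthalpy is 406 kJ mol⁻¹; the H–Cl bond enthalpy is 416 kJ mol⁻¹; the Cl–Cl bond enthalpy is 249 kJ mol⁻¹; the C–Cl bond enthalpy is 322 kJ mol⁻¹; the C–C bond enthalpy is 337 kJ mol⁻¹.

ΔH ≈ −83 kJ

Bonds broken (reactants):
  C–C: 3 × 337 = 1011
  C–H: 10 × 406 = 4060
  Cl–Cl: 1 × 249 = 249
  Σ(broken) = 5320 kJ
Bonds formed (products):
  C–C: 3 × 337 = 1011
  C–Cl: 1 × 322 = 322
  C–H: 9 × 406 = 3654
  H–Cl: 1 × 416 = 416
  Σ(formed) = 5403 kJ
ΔH = Σ(broken) − Σ(formed) = 5320 − 5403 = −83 kJ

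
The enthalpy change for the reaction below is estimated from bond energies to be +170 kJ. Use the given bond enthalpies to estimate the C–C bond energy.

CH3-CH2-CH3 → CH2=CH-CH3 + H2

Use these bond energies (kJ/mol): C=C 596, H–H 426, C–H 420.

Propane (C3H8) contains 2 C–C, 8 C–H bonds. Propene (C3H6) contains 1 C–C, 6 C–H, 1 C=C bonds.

D(C–C) ≈ 352 kJ/mol

Let D be the C–C bond energy.
Σ(broken) = 2×D + 8×420 = 3360 + 2D
Σ(formed) = 1×D + 6×420 + 1×596 + 1×426 = 3542 + D
ΔH = Σ(broken) − Σ(formed) = (3360 + 2D) − (3542 + D) = −182 + D
Setting this equal to +170 kJ gives D = 352 kJ/mol.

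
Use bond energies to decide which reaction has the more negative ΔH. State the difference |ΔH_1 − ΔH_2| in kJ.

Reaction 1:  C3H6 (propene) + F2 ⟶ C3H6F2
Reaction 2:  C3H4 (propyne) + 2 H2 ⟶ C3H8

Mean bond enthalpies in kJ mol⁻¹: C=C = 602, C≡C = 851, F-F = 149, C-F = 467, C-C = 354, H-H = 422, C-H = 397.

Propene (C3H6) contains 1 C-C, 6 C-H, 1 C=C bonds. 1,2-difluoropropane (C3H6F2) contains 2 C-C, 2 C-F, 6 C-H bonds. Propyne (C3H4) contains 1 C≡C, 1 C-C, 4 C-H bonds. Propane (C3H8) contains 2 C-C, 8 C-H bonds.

Reaction 1:
  Bonds broken (reactants):
    C-C: 1 × 354 = 354
    C-H: 6 × 397 = 2382
    C=C: 1 × 602 = 602
    F-F: 1 × 149 = 149
    Σ(broken) = 3487 kJ
  Bonds formed (products):
    C-C: 2 × 354 = 708
    C-F: 2 × 467 = 934
    C-H: 6 × 397 = 2382
    Σ(formed) = 4024 kJ
  ΔH_1 = 3487 − 4024 = −537 kJ
Reaction 2:
  Bonds broken (reactants):
    C≡C: 1 × 851 = 851
    C-C: 1 × 354 = 354
    C-H: 4 × 397 = 1588
    H-H: 2 × 422 = 844
    Σ(broken) = 3637 kJ
  Bonds formed (products):
    C-C: 2 × 354 = 708
    C-H: 8 × 397 = 3176
    Σ(formed) = 3884 kJ
  ΔH_2 = 3637 − 3884 = −247 kJ
ΔH_1 − ΔH_2 = −290 kJ, so reaction 1 has the more negative ΔH; |ΔH_1 − ΔH_2| = 290 kJ.

Reaction 1, by 290 kJ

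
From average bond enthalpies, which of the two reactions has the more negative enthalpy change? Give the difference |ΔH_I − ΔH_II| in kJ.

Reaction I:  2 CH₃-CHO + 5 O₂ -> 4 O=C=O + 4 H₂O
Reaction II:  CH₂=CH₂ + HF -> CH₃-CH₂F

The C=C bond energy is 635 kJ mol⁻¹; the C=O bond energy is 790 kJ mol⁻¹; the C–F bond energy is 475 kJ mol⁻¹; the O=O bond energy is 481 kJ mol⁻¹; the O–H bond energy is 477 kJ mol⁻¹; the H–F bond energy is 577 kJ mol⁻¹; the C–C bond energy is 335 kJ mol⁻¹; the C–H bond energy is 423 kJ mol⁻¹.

Reaction I, by 2076 kJ

Reaction I:
  Bonds broken (reactants):
    C–C: 2 × 335 = 670
    C–H: 8 × 423 = 3384
    C=O: 2 × 790 = 1580
    O=O: 5 × 481 = 2405
    Σ(broken) = 8039 kJ
  Bonds formed (products):
    C=O: 8 × 790 = 6320
    O–H: 8 × 477 = 3816
    Σ(formed) = 10136 kJ
  ΔH_I = 8039 − 10136 = −2097 kJ
Reaction II:
  Bonds broken (reactants):
    C–H: 4 × 423 = 1692
    C=C: 1 × 635 = 635
    H–F: 1 × 577 = 577
    Σ(broken) = 2904 kJ
  Bonds formed (products):
    C–C: 1 × 335 = 335
    C–F: 1 × 475 = 475
    C–H: 5 × 423 = 2115
    Σ(formed) = 2925 kJ
  ΔH_II = 2904 − 2925 = −21 kJ
ΔH_I − ΔH_II = −2076 kJ, so reaction I has the more negative ΔH; |ΔH_I − ΔH_II| = 2076 kJ.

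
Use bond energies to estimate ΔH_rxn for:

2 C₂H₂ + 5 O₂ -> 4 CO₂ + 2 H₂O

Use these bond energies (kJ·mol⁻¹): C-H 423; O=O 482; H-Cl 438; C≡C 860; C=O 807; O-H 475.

Bonds broken (reactants):
  C≡C: 2 × 860 = 1720
  C-H: 4 × 423 = 1692
  O=O: 5 × 482 = 2410
  Σ(broken) = 5822 kJ
Bonds formed (products):
  C=O: 8 × 807 = 6456
  O-H: 4 × 475 = 1900
  Σ(formed) = 8356 kJ
ΔH = Σ(broken) − Σ(formed) = 5822 − 8356 = −2534 kJ

ΔH ≈ −2534 kJ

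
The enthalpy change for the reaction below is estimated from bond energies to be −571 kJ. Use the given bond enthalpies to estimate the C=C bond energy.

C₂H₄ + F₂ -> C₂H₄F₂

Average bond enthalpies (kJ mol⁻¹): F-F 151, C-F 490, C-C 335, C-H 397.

D(C=C) ≈ 593 kJ/mol

Let D be the C=C bond energy.
Σ(broken) = 4×397 + 1×D + 1×151 = 1739 + D
Σ(formed) = 1×335 + 2×490 + 4×397 = 2903
ΔH = Σ(broken) − Σ(formed) = (1739 + D) − (2903) = −1164 + D
Setting this equal to −571 kJ gives D = 593 kJ/mol.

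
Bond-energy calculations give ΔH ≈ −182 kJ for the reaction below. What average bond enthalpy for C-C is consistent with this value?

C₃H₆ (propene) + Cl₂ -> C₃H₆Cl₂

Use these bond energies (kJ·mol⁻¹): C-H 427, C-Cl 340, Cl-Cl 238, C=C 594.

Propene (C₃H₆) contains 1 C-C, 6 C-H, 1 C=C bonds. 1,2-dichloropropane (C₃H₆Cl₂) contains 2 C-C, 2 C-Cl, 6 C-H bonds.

D(C-C) ≈ 334 kJ/mol

Let D be the C-C bond energy.
Σ(broken) = 1×D + 6×427 + 1×594 + 1×238 = 3394 + D
Σ(formed) = 2×D + 2×340 + 6×427 = 3242 + 2D
ΔH = Σ(broken) − Σ(formed) = (3394 + D) − (3242 + 2D) = +152 − D
Setting this equal to −182 kJ gives D = 334 kJ/mol.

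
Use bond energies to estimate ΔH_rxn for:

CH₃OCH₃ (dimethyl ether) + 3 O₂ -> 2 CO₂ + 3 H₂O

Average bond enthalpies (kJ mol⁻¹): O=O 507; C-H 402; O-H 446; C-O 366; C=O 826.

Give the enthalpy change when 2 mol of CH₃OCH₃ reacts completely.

ΔH = −2630 kJ

Bonds broken (reactants):
  C-H: 6 × 402 = 2412
  C-O: 2 × 366 = 732
  O=O: 3 × 507 = 1521
  Σ(broken) = 4665 kJ
Bonds formed (products):
  C=O: 4 × 826 = 3304
  O-H: 6 × 446 = 2676
  Σ(formed) = 5980 kJ
ΔH = Σ(broken) − Σ(formed) = 4665 − 5980 = −1315 kJ
For 2× the reaction as written: 2 × (−1315) = −2630 kJ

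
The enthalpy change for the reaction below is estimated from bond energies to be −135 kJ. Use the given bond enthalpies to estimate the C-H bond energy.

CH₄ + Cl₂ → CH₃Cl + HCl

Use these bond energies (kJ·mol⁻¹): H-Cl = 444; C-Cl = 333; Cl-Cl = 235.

Let D be the C-H bond energy.
Σ(broken) = 4×D + 1×235 = 235 + 4D
Σ(formed) = 1×333 + 3×D + 1×444 = 777 + 3D
ΔH = Σ(broken) − Σ(formed) = (235 + 4D) − (777 + 3D) = −542 + D
Setting this equal to −135 kJ gives D = 407 kJ/mol.

D(C-H) ≈ 407 kJ/mol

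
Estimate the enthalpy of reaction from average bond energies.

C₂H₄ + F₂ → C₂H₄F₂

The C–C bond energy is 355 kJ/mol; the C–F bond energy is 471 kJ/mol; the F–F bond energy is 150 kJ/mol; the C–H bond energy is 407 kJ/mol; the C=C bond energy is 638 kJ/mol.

ΔH ≈ −509 kJ

Bonds broken (reactants):
  C–H: 4 × 407 = 1628
  C=C: 1 × 638 = 638
  F–F: 1 × 150 = 150
  Σ(broken) = 2416 kJ
Bonds formed (products):
  C–C: 1 × 355 = 355
  C–F: 2 × 471 = 942
  C–H: 4 × 407 = 1628
  Σ(formed) = 2925 kJ
ΔH = Σ(broken) − Σ(formed) = 2416 − 2925 = −509 kJ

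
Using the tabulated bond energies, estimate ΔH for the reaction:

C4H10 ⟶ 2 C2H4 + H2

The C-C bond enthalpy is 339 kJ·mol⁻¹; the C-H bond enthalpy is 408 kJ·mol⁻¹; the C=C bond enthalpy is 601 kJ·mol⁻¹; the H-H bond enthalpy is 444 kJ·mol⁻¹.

Bonds broken (reactants):
  C-C: 3 × 339 = 1017
  C-H: 10 × 408 = 4080
  Σ(broken) = 5097 kJ
Bonds formed (products):
  C-H: 8 × 408 = 3264
  C=C: 2 × 601 = 1202
  H-H: 1 × 444 = 444
  Σ(formed) = 4910 kJ
ΔH = Σ(broken) − Σ(formed) = 5097 − 4910 = +187 kJ

ΔH ≈ +187 kJ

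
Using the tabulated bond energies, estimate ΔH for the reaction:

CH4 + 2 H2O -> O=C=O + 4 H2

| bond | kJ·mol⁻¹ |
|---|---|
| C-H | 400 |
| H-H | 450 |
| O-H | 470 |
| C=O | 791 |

ΔH ≈ +98 kJ

Bonds broken (reactants):
  C-H: 4 × 400 = 1600
  O-H: 4 × 470 = 1880
  Σ(broken) = 3480 kJ
Bonds formed (products):
  C=O: 2 × 791 = 1582
  H-H: 4 × 450 = 1800
  Σ(formed) = 3382 kJ
ΔH = Σ(broken) − Σ(formed) = 3480 − 3382 = +98 kJ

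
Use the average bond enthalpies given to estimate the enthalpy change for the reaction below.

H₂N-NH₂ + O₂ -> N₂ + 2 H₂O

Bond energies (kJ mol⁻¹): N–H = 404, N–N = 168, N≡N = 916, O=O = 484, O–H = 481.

ΔH ≈ −572 kJ

Bonds broken (reactants):
  N–H: 4 × 404 = 1616
  N–N: 1 × 168 = 168
  O=O: 1 × 484 = 484
  Σ(broken) = 2268 kJ
Bonds formed (products):
  N≡N: 1 × 916 = 916
  O–H: 4 × 481 = 1924
  Σ(formed) = 2840 kJ
ΔH = Σ(broken) − Σ(formed) = 2268 − 2840 = −572 kJ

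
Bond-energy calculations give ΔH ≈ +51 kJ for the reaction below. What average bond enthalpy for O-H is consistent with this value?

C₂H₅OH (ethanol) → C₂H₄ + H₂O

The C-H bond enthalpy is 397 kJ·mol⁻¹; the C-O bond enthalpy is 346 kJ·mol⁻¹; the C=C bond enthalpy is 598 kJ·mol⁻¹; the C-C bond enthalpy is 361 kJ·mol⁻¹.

Let D be the O-H bond energy.
Σ(broken) = 1×361 + 5×397 + 1×346 + 1×D = 2692 + D
Σ(formed) = 4×397 + 1×598 + 2×D = 2186 + 2D
ΔH = Σ(broken) − Σ(formed) = (2692 + D) − (2186 + 2D) = +506 − D
Setting this equal to +51 kJ gives D = 455 kJ/mol.

D(O-H) ≈ 455 kJ/mol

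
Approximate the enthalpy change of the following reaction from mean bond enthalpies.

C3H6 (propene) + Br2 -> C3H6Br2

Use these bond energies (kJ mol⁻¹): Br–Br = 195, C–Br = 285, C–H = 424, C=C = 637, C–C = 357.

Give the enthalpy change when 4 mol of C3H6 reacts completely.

ΔH = −380 kJ

Bonds broken (reactants):
  Br–Br: 1 × 195 = 195
  C–C: 1 × 357 = 357
  C–H: 6 × 424 = 2544
  C=C: 1 × 637 = 637
  Σ(broken) = 3733 kJ
Bonds formed (products):
  C–Br: 2 × 285 = 570
  C–C: 2 × 357 = 714
  C–H: 6 × 424 = 2544
  Σ(formed) = 3828 kJ
ΔH = Σ(broken) − Σ(formed) = 3733 − 3828 = −95 kJ
For 4× the reaction as written: 4 × (−95) = −380 kJ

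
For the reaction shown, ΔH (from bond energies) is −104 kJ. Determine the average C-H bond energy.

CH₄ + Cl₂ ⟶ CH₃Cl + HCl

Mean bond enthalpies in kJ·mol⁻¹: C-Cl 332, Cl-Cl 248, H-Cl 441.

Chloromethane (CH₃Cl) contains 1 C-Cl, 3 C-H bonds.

Let D be the C-H bond energy.
Σ(broken) = 4×D + 1×248 = 248 + 4D
Σ(formed) = 1×332 + 3×D + 1×441 = 773 + 3D
ΔH = Σ(broken) − Σ(formed) = (248 + 4D) − (773 + 3D) = −525 + D
Setting this equal to −104 kJ gives D = 421 kJ/mol.

D(C-H) ≈ 421 kJ/mol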